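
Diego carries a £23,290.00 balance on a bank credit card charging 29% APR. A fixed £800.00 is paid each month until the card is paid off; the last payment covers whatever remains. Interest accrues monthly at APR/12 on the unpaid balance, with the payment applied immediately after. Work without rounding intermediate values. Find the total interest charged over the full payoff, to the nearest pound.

£17,445

Monthly rate r = 29%/12 = 2.41667% = 0.0241667.
Payoff takes n = ⌈−ln(1 − rB₀/P)/ln(1+r)⌉ = ⌈50.918⌉ = 51 payments; the last is £735.08.
Total paid = 50·£800.00 + £735.08 = £40,735.08.
Total interest = total paid − principal = £40,735.08 − £23,290.00 = £17,445.08.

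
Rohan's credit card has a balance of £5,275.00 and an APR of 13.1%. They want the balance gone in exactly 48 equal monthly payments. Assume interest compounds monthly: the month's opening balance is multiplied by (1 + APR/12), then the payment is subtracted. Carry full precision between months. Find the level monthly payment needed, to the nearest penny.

Monthly rate r = 13.1%/12 = 1.09167% = 0.0109167.
Level-payment amortization: P = B₀·r / (1 − (1+r)^(−n)) = 5275.00·0.0109167 / (1 − 1.01092^(−48)).
Denominator 1 − (1+r)^(−48) = 0.406168981.
P = 57.5854 / 0.406168981 ≈ 141.78.

£141.78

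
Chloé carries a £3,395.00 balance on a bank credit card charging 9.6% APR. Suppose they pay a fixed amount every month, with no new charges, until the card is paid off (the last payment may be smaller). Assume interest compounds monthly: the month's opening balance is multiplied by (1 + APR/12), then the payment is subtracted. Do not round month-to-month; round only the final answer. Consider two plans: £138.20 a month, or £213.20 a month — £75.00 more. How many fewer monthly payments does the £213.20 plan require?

Monthly rate r = 9.6%/12 = 0.8% = 0.008.
At £138.20/mo: n = ⌈−ln(1 − rB₀/P)/ln(1+r)⌉ = 28 payments (last £63.80); total interest = total paid − £3,395.00 = £400.20.
At £213.20/mo: 18 payments (last £21.75); total interest £251.15.
Payments saved = 28 − 18 = 10.

10 fewer payments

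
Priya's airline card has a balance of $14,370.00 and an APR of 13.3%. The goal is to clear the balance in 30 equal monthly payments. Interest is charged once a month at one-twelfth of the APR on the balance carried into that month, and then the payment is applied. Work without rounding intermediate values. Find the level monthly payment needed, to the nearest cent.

Monthly rate r = 13.3%/12 = 1.10833% = 0.0110833.
Level-payment amortization: P = B₀·r / (1 − (1+r)^(−n)) = 14370.00·0.0110833 / (1 − 1.01108^(−30)).
Denominator 1 − (1+r)^(−30) = 0.28155843.
P = 159.268 / 0.28155843 ≈ 565.66.

$565.66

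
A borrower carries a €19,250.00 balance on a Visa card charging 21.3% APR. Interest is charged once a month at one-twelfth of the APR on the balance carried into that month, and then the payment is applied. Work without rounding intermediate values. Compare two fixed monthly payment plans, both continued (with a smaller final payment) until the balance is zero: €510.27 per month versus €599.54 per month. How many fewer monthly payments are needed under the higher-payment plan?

15 fewer payments

Monthly rate r = 21.3%/12 = 1.775% = 0.01775.
At €510.27/mo: n = ⌈−ln(1 − rB₀/P)/ln(1+r)⌉ = 63 payments (last €483.62); total interest = total paid − €19,250.00 = €12,870.36.
At €599.54/mo: 48 payments (last €574.14); total interest €9,502.52.
Payments saved = 63 − 48 = 15.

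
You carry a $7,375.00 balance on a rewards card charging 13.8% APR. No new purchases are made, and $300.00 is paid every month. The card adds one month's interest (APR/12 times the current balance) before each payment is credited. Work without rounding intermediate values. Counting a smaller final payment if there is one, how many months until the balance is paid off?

30 months

Monthly rate r = 13.8%/12 = 1.15% = 0.0115.
Recurrence: B ← B·(1+r) − $300.00.
Month 1: interest $84.81; balance after payment $7,159.81.
Month 2: interest $82.34; balance after payment $6,942.15.
Closed form: n = −ln(1 − rB₀/P)/ln(1+r) = −ln(0.71729)/ln(1.0115) ≈ 29.059, so the balance reaches zero during payment 30.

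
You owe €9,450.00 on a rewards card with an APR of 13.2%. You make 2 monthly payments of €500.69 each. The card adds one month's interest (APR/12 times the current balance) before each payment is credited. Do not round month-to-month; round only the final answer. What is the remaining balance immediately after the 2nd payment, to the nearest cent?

€8,652.16

Monthly rate r = 13.2%/12 = 1.1% = 0.011.
Each month: B ← B·(1+r) − €500.69.
Month 1: interest €103.95; balance after payment €9,053.26.
Month 2: interest €99.59; balance after payment €8,652.16.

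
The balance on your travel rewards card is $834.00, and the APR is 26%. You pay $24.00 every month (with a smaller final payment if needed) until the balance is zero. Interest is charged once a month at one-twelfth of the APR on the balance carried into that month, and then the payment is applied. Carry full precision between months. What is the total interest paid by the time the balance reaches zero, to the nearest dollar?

$731

Monthly rate r = 26%/12 = 2.16667% = 0.0216667.
Payoff takes n = ⌈−ln(1 − rB₀/P)/ln(1+r)⌉ = ⌈65.221⌉ = 66 payments; the last is $5.35.
Total paid = 65·$24.00 + $5.35 = $1,565.35.
Total interest = total paid − principal = $1,565.35 − $834.00 = $731.35.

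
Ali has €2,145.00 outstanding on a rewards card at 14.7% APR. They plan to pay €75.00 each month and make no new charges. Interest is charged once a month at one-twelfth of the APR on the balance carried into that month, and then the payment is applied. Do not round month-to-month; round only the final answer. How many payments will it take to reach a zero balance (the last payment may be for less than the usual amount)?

36 payments

Monthly rate r = 14.7%/12 = 1.225% = 0.01225.
Recurrence: B ← B·(1+r) − €75.00.
Month 1: interest €26.28; balance after payment €2,096.28.
Month 2: interest €25.68; balance after payment €2,046.96.
Closed form: n = −ln(1 − rB₀/P)/ln(1+r) = −ln(0.64965)/ln(1.01225) ≈ 35.425, so the balance reaches zero during payment 36.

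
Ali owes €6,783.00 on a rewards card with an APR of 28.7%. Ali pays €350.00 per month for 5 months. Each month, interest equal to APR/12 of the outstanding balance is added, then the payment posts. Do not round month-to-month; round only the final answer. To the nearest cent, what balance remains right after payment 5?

Monthly rate r = 28.7%/12 = 2.39167% = 0.0239167.
Each month: B ← B·(1+r) − €350.00.
Month 1: interest €162.23; balance after payment €6,595.23.
Month 2: interest €157.74; balance after payment €6,402.96.
Month 3: interest €153.14; balance after payment €6,206.10.
Month 4: interest €148.43; balance after payment €6,004.53.
Month 5: interest €143.61; balance after payment €5,798.14.

€5,798.14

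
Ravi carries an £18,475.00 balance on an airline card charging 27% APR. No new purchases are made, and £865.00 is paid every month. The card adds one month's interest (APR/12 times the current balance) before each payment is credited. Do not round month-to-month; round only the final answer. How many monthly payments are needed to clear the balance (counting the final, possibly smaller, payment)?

30 months

Monthly rate r = 27%/12 = 2.25% = 0.0225.
Recurrence: B ← B·(1+r) − £865.00.
Month 1: interest £415.69; balance after payment £18,025.69.
Month 2: interest £405.58; balance after payment £17,566.27.
Closed form: n = −ln(1 − rB₀/P)/ln(1+r) = −ln(0.51944)/ln(1.0225) ≈ 29.438, so the balance reaches zero during payment 30.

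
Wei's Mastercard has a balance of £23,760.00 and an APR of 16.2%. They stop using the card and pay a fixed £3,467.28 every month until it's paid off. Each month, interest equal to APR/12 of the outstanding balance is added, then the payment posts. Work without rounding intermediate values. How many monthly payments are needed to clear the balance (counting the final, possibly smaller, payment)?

Monthly rate r = 16.2%/12 = 1.35% = 0.0135.
Recurrence: B ← B·(1+r) − £3,467.28.
Month 1: interest £320.76; balance after payment £20,613.48.
Month 2: interest £278.28; balance after payment £17,424.48.
Closed form: n = −ln(1 − rB₀/P)/ln(1+r) = −ln(0.90749)/ln(1.0135) ≈ 7.239, so the balance reaches zero during payment 8.

8 months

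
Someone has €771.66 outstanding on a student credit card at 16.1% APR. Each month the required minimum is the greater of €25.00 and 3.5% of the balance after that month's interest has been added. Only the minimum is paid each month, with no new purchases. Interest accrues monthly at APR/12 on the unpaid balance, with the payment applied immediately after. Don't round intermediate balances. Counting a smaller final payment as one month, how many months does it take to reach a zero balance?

Monthly rate r = 16.1%/12 = 1.34167% = 0.0134167.
While 3.5% of the post-interest balance exceeds €25.00, each month B ← (B·(1+r))·(1 − 0.035), i.e. B shrinks by the factor (1+r)·0.965 = 0.97795.
This holds for months 1–5. Entering month 6 the balance is €690.24; 3.5% of the post-interest balance is now below €25.00, so the flat €25.00 minimum applies from here.
From month 6 a fixed €25.00 at rate r clears €690.24 in 35 more payments. Total: 5 + 35 = 40 months.

40 months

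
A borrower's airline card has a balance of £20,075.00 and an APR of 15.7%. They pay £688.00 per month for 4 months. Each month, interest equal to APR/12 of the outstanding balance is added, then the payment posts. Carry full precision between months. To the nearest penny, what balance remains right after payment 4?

Monthly rate r = 15.7%/12 = 1.30833% = 0.0130833.
Each month: B ← B·(1+r) − £688.00.
Month 1: interest £262.65; balance after payment £19,649.65.
Month 2: interest £257.08; balance after payment £19,218.73.
Month 3: interest £251.45; balance after payment £18,782.18.
Month 4: interest £245.73; balance after payment £18,339.91.

£18,339.91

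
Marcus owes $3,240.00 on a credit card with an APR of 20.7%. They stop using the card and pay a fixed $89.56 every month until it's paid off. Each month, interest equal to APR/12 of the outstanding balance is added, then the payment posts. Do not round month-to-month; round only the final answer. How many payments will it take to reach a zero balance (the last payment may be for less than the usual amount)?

58 payments

Monthly rate r = 20.7%/12 = 1.725% = 0.01725.
Recurrence: B ← B·(1+r) − $89.56.
Month 1: interest $55.89; balance after payment $3,206.33.
Month 2: interest $55.31; balance after payment $3,172.08.
Closed form: n = −ln(1 − rB₀/P)/ln(1+r) = −ln(0.37595)/ln(1.01725) ≈ 57.201, so the balance reaches zero during payment 58.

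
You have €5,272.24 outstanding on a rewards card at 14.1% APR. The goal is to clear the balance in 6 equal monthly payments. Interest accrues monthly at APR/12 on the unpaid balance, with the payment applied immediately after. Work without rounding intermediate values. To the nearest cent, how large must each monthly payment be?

Monthly rate r = 14.1%/12 = 1.175% = 0.01175.
Level-payment amortization: P = B₀·r / (1 − (1+r)^(−n)) = 5272.24·0.01175 / (1 − 1.01175^(−6)).
Denominator 1 − (1+r)^(−6) = 0.0676891862.
P = 61.9488 / 0.0676891862 ≈ 915.20.

€915.20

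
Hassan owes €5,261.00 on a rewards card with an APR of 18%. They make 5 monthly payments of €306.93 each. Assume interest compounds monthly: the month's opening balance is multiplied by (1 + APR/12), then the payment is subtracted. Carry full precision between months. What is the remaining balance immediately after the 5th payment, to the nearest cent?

Monthly rate r = 18%/12 = 1.5% = 0.015.
Each month: B ← B·(1+r) − €306.93.
Month 1: interest €78.91; balance after payment €5,032.98.
Month 2: interest €75.49; balance after payment €4,801.55.
Month 3: interest €72.02; balance after payment €4,566.64.
Month 4: interest €68.50; balance after payment €4,328.21.
Month 5: interest €64.92; balance after payment €4,086.21.

€4,086.21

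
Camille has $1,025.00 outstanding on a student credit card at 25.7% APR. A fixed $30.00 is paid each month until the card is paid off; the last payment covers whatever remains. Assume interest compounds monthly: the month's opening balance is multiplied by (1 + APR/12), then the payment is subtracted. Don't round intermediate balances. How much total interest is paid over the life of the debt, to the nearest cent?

$837.82

Monthly rate r = 25.7%/12 = 2.14167% = 0.0214167.
Payoff takes n = ⌈−ln(1 − rB₀/P)/ln(1+r)⌉ = ⌈62.093⌉ = 63 payments; the last is $2.82.
Total paid = 62·$30.00 + $2.82 = $1,862.82.
Total interest = total paid − principal = $1,862.82 − $1,025.00 = $837.82.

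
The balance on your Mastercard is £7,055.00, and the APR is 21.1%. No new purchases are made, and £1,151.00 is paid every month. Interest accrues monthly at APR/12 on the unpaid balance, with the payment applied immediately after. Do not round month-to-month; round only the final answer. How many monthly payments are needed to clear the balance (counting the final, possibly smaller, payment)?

Monthly rate r = 21.1%/12 = 1.75833% = 0.0175833.
Recurrence: B ← B·(1+r) − £1,151.00.
Month 1: interest £124.05; balance after payment £6,028.05.
Month 2: interest £105.99; balance after payment £4,983.04.
Closed form: n = −ln(1 − rB₀/P)/ln(1+r) = −ln(0.89222)/ln(1.01758) ≈ 6.542, so the balance reaches zero during payment 7.

7 months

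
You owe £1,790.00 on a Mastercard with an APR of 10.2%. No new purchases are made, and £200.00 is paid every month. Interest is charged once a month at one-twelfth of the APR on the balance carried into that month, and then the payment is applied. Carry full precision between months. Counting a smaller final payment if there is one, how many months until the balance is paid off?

Monthly rate r = 10.2%/12 = 0.85% = 0.0085.
Recurrence: B ← B·(1+r) − £200.00.
Month 1: interest £15.21; balance after payment £1,605.21.
Month 2: interest £13.64; balance after payment £1,418.86.
Closed form: n = −ln(1 − rB₀/P)/ln(1+r) = −ln(0.92392)/ln(1.0085) ≈ 9.348, so the balance reaches zero during payment 10.

10 payments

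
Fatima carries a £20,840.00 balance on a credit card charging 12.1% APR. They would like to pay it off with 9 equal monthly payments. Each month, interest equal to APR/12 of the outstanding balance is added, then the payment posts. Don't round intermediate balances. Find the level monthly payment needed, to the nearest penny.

£2,433.86

Monthly rate r = 12.1%/12 = 1.00833% = 0.0100833.
Level-payment amortization: P = B₀·r / (1 − (1+r)^(−n)) = 20840.00·0.0100833 / (1 − 1.01008^(−9)).
Denominator 1 − (1+r)^(−9) = 0.086338861.
P = 210.137 / 0.086338861 ≈ 2433.86.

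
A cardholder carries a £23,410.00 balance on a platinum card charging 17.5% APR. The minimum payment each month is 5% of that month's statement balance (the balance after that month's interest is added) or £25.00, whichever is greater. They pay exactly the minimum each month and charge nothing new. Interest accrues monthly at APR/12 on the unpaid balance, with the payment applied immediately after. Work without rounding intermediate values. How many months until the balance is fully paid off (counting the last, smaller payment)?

129 months

Monthly rate r = 17.5%/12 = 1.45833% = 0.0145833.
While 5% of the post-interest balance exceeds £25.00, each month B ← (B·(1+r))·(1 − 0.05), i.e. B shrinks by the factor (1+r)·0.95 = 0.96385.
This holds for months 1–105. Entering month 106 the balance is £490.45; 5% of the post-interest balance is now below £25.00, so the flat £25.00 minimum applies from here.
From month 106 a fixed £25.00 at rate r clears £490.45 in 24 more payments. Total: 105 + 24 = 129 months.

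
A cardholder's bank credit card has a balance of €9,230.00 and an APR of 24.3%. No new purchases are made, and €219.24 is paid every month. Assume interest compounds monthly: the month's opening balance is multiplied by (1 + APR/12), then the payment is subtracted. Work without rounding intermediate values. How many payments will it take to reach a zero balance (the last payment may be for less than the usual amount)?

Monthly rate r = 24.3%/12 = 2.025% = 0.02025.
Recurrence: B ← B·(1+r) − €219.24.
Month 1: interest €186.91; balance after payment €9,197.67.
Month 2: interest €186.25; balance after payment €9,164.68.
Closed form: n = −ln(1 − rB₀/P)/ln(1+r) = −ln(0.14748)/ln(1.02025) ≈ 95.477, so the balance reaches zero during payment 96.

96 months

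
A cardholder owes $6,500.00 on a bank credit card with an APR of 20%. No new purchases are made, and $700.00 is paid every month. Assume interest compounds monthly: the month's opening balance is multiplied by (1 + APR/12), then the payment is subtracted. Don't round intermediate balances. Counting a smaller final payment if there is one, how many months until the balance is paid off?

11 months

Monthly rate r = 20%/12 = 1.66667% = 0.0166667.
Recurrence: B ← B·(1+r) − $700.00.
Month 1: interest $108.33; balance after payment $5,908.33.
Month 2: interest $98.47; balance after payment $5,306.81.
Closed form: n = −ln(1 − rB₀/P)/ln(1+r) = −ln(0.84524)/ln(1.01667) ≈ 10.172, so the balance reaches zero during payment 11.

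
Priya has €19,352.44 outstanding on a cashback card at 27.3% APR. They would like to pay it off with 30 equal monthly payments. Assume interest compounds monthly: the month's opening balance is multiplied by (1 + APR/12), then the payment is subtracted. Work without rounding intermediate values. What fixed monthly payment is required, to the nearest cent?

Monthly rate r = 27.3%/12 = 2.275% = 0.02275.
Level-payment amortization: P = B₀·r / (1 − (1+r)^(−n)) = 19352.44·0.02275 / (1 − 1.02275^(−30)).
Denominator 1 − (1+r)^(−30) = 0.490768389.
P = 440.268 / 0.490768389 ≈ 897.10.

€897.10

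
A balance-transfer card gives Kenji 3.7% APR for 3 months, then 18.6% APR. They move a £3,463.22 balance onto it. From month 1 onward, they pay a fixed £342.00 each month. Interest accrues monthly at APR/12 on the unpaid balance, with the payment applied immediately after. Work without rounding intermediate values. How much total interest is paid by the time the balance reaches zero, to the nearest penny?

£198.77

Promo months 1–3 at r₀ = 3.7%/12 = 0.00308333; months 4+ at r₁ = 18.6%/12 = 0.0155.
After month 3: iterate B ← B·(1+r₀) − £342.00 for 3 months → £2,466.19.
Then at r₁ with £342.00/mo: n₂ = −ln(1 − r₁·B/P)/ln(1+r₁) ≈ 7.71 → 8 more payments.
Total paid = 10·£342.00 + £241.99 = £3,661.99; interest = £3,661.99 − £3,463.22 = £198.77.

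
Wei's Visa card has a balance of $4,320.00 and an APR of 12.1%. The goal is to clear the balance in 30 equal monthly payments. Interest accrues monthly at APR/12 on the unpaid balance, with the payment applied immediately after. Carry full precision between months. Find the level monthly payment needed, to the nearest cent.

Monthly rate r = 12.1%/12 = 1.00833% = 0.0100833.
Level-payment amortization: P = B₀·r / (1 − (1+r)^(−n)) = 4320.00·0.0100833 / (1 − 1.01008^(−30)).
Denominator 1 − (1+r)^(−30) = 0.259911179.
P = 43.56 / 0.259911179 ≈ 167.60.

$167.60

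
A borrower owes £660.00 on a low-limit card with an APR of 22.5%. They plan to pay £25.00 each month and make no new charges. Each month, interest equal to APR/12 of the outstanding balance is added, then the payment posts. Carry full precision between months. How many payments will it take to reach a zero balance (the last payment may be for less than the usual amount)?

Monthly rate r = 22.5%/12 = 1.875% = 0.01875.
Recurrence: B ← B·(1+r) − £25.00.
Month 1: interest £12.38; balance after payment £647.38.
Month 2: interest £12.14; balance after payment £634.51.
Closed form: n = −ln(1 − rB₀/P)/ln(1+r) = −ln(0.505)/ln(1.01875) ≈ 36.778, so the balance reaches zero during payment 37.

37 months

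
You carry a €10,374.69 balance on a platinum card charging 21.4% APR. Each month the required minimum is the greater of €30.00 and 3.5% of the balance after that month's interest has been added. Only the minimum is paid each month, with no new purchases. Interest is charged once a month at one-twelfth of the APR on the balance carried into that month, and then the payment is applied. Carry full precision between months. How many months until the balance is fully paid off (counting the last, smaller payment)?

180 months

Monthly rate r = 21.4%/12 = 1.78333% = 0.0178333.
While 3.5% of the post-interest balance exceeds €30.00, each month B ← (B·(1+r))·(1 − 0.035), i.e. B shrinks by the factor (1+r)·0.965 = 0.98221.
This holds for months 1–140. Entering month 141 the balance is €840.49; 3.5% of the post-interest balance is now below €30.00, so the flat €30.00 minimum applies from here.
From month 141 a fixed €30.00 at rate r clears €840.49 in 40 more payments. Total: 140 + 40 = 180 months.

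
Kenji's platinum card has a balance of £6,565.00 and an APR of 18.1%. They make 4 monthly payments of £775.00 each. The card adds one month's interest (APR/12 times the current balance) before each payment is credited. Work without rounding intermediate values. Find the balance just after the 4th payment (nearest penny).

£3,799.29

Monthly rate r = 18.1%/12 = 1.50833% = 0.0150833.
Each month: B ← B·(1+r) − £775.00.
Month 1: interest £99.02; balance after payment £5,889.02.
Month 2: interest £88.83; balance after payment £5,202.85.
Month 3: interest £78.48; balance after payment £4,506.32.
Month 4: interest £67.97; balance after payment £3,799.29.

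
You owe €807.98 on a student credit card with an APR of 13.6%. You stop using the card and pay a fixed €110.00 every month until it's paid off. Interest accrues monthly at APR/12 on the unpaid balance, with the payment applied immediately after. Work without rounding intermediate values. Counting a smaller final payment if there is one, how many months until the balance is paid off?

Monthly rate r = 13.6%/12 = 1.13333% = 0.0113333.
Recurrence: B ← B·(1+r) − €110.00.
Month 1: interest €9.16; balance after payment €707.14.
Month 2: interest €8.01; balance after payment €605.15.
Closed form: n = −ln(1 − rB₀/P)/ln(1+r) = −ln(0.91675)/ln(1.01133) ≈ 7.712, so the balance reaches zero during payment 8.

8 payments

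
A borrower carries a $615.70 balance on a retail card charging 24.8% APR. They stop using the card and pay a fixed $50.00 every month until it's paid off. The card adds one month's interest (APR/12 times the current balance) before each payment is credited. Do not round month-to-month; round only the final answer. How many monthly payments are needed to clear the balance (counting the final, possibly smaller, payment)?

Monthly rate r = 24.8%/12 = 2.06667% = 0.0206667.
Recurrence: B ← B·(1+r) − $50.00.
Month 1: interest $12.72; balance after payment $578.42.
Month 2: interest $11.95; balance after payment $540.38.
Closed form: n = −ln(1 − rB₀/P)/ln(1+r) = −ln(0.74551)/ln(1.02067) ≈ 14.357, so the balance reaches zero during payment 15.

15 payments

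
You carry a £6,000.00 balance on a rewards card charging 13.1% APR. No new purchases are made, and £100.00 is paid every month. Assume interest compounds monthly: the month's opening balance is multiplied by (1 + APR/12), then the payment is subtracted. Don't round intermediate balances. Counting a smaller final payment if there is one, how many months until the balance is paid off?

Monthly rate r = 13.1%/12 = 1.09167% = 0.0109167.
Recurrence: B ← B·(1+r) − £100.00.
Month 1: interest £65.50; balance after payment £5,965.50.
Month 2: interest £65.12; balance after payment £5,930.62.
Closed form: n = −ln(1 − rB₀/P)/ln(1+r) = −ln(0.345)/ln(1.01092) ≈ 98.016, so the balance reaches zero during payment 99.

99 months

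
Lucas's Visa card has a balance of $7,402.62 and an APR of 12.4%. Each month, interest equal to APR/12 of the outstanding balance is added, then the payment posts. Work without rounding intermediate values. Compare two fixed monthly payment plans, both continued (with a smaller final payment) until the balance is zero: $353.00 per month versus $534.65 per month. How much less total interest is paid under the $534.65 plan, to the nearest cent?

$356.67

Monthly rate r = 12.4%/12 = 1.03333% = 0.0103333.
At $353.00/mo: n = ⌈−ln(1 − rB₀/P)/ln(1+r)⌉ = 24 payments (last $267.74); total interest = total paid − $7,402.62 = $984.12.
At $534.65/mo: 16 payments (last $10.32); total interest $627.45.
Interest saved = $984.12 − $627.45 = $356.67.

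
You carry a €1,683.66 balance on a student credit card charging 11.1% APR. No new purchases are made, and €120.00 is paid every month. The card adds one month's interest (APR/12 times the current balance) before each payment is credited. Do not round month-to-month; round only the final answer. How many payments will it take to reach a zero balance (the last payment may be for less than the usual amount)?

16 payments

Monthly rate r = 11.1%/12 = 0.925% = 0.00925.
Recurrence: B ← B·(1+r) − €120.00.
Month 1: interest €15.57; balance after payment €1,579.23.
Month 2: interest €14.61; balance after payment €1,473.84.
Closed form: n = −ln(1 − rB₀/P)/ln(1+r) = −ln(0.87022)/ln(1.00925) ≈ 15.098, so the balance reaches zero during payment 16.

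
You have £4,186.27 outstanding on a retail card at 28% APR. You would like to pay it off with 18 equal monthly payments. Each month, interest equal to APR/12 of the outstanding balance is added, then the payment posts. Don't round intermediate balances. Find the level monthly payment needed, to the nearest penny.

Monthly rate r = 28%/12 = 2.33333% = 0.0233333.
Level-payment amortization: P = B₀·r / (1 − (1+r)^(−n)) = 4186.27·0.0233333 / (1 − 1.02333^(−18)).
Denominator 1 − (1+r)^(−18) = 0.339775211.
P = 97.6796 / 0.339775211 ≈ 287.48.

£287.48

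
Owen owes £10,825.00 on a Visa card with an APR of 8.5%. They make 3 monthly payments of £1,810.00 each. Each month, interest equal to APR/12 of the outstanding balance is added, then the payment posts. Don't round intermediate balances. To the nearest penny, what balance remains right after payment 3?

£5,588.11

Monthly rate r = 8.5%/12 = 0.708333% = 0.00708333.
Each month: B ← B·(1+r) − £1,810.00.
Month 1: interest £76.68; balance after payment £9,091.68.
Month 2: interest £64.40; balance after payment £7,346.08.
Month 3: interest £52.03; balance after payment £5,588.11.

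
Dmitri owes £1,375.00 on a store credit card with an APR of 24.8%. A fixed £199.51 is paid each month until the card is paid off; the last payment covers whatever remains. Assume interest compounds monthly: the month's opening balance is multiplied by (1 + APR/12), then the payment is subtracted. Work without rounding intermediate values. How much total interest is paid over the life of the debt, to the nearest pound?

£124

Monthly rate r = 24.8%/12 = 2.06667% = 0.0206667.
Payoff takes n = ⌈−ln(1 − rB₀/P)/ln(1+r)⌉ = ⌈7.511⌉ = 8 payments; the last is £102.56.
Total paid = 7·£199.51 + £102.56 = £1,499.13.
Total interest = total paid − principal = £1,499.13 − £1,375.00 = £124.13.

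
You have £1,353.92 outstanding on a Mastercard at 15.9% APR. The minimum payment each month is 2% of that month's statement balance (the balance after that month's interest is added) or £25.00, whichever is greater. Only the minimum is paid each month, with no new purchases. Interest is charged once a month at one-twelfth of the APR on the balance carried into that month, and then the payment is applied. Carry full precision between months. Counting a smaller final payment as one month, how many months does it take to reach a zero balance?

Monthly rate r = 15.9%/12 = 1.325% = 0.01325.
While 2% of the post-interest balance exceeds £25.00, each month B ← (B·(1+r))·(1 − 0.02), i.e. B shrinks by the factor (1+r)·0.98 = 0.99299.
This holds for months 1–14. Entering month 15 the balance is £1,226.85; 2% of the post-interest balance is now below £25.00, so the flat £25.00 minimum applies from here.
From month 15 a fixed £25.00 at rate r clears £1,226.85 in 80 more payments. Total: 14 + 80 = 94 months.

94 months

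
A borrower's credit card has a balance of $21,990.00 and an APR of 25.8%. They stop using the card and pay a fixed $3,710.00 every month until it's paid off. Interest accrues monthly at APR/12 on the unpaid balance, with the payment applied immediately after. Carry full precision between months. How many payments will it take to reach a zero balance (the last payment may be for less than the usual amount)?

7 payments

Monthly rate r = 25.8%/12 = 2.15% = 0.0215.
Recurrence: B ← B·(1+r) − $3,710.00.
Month 1: interest $472.79; balance after payment $18,752.78.
Month 2: interest $403.18; balance after payment $15,445.97.
Closed form: n = −ln(1 − rB₀/P)/ln(1+r) = −ln(0.87256)/ln(1.0215) ≈ 6.408, so the balance reaches zero during payment 7.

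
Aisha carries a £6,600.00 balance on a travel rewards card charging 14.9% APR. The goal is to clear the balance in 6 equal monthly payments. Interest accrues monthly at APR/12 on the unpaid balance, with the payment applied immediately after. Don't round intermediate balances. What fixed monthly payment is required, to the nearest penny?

£1,148.30

Monthly rate r = 14.9%/12 = 1.24167% = 0.0124167.
Level-payment amortization: P = B₀·r / (1 − (1+r)^(−n)) = 6600.00·0.0124167 / (1 − 1.01242^(−6)).
Denominator 1 − (1+r)^(−6) = 0.071366634.
P = 81.95 / 0.071366634 ≈ 1148.30.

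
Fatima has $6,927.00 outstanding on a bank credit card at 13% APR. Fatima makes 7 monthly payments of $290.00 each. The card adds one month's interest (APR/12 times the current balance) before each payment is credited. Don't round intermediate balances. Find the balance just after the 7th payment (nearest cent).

Monthly rate r = 13%/12 = 1.08333% = 0.0108333.
Each month: B ← B·(1+r) − $290.00.
Month 1: interest $75.04; balance after payment $6,712.04.
Month 2: interest $72.71; balance after payment $6,494.76.
Month 3: interest $70.36; balance after payment $6,275.12.
Month 4: interest $67.98; balance after payment $6,053.10.
Month 5: interest $65.58; balance after payment $5,828.67.
Month 6: interest $63.14; balance after payment $5,601.82.
Month 7: interest $60.69; balance after payment $5,372.50.

$5,372.50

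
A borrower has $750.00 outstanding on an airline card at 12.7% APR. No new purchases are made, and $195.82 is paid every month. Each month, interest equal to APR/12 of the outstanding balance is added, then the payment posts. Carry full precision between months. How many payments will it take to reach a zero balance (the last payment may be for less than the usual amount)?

Monthly rate r = 12.7%/12 = 1.05833% = 0.0105833.
Recurrence: B ← B·(1+r) − $195.82.
Month 1: interest $7.94; balance after payment $562.12.
Month 2: interest $5.95; balance after payment $372.25.
Month 3: interest $3.94; balance after payment $180.37.
Month 4: interest $1.91; balance after payment $0.00.

4 months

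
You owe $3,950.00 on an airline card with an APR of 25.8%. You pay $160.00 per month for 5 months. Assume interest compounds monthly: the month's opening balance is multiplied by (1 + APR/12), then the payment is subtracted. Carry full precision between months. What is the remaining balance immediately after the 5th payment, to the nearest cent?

Monthly rate r = 25.8%/12 = 2.15% = 0.0215.
Each month: B ← B·(1+r) − $160.00.
Month 1: interest $84.93; balance after payment $3,874.93.
Month 2: interest $83.31; balance after payment $3,798.24.
Month 3: interest $81.66; balance after payment $3,719.90.
Month 4: interest $79.98; balance after payment $3,639.88.
Month 5: interest $78.26; balance after payment $3,558.13.

$3,558.13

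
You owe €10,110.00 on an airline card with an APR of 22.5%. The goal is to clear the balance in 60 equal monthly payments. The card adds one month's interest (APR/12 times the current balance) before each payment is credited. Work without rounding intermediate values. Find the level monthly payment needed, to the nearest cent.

€282.11

Monthly rate r = 22.5%/12 = 1.875% = 0.01875.
Level-payment amortization: P = B₀·r / (1 − (1+r)^(−n)) = 10110.00·0.01875 / (1 − 1.01875^(−60)).
Denominator 1 − (1+r)^(−60) = 0.671947996.
P = 189.562 / 0.671947996 ≈ 282.11.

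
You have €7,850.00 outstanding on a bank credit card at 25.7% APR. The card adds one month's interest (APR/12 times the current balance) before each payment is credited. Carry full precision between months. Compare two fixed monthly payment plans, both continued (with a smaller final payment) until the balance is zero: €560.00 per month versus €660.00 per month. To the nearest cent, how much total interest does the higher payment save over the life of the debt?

Monthly rate r = 25.7%/12 = 2.14167% = 0.0214167.
At €560.00/mo: n = ⌈−ln(1 − rB₀/P)/ln(1+r)⌉ = 17 payments (last €474.72); total interest = total paid − €7,850.00 = €1,584.72.
At €660.00/mo: 14 payments (last €577.89); total interest €1,307.89.
Interest saved = €1,584.72 − €1,307.89 = €276.83.

€276.83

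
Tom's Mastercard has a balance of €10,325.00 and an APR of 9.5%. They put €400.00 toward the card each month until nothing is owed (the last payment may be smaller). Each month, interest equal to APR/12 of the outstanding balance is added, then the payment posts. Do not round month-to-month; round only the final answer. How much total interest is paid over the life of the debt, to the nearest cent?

Monthly rate r = 9.5%/12 = 0.791667% = 0.00791667.
Payoff takes n = ⌈−ln(1 − rB₀/P)/ln(1+r)⌉ = ⌈28.989⌉ = 29 payments; the last is €395.72.
Total paid = 28·€400.00 + €395.72 = €11,595.72.
Total interest = total paid − principal = €11,595.72 − €10,325.00 = €1,270.72.

€1,270.72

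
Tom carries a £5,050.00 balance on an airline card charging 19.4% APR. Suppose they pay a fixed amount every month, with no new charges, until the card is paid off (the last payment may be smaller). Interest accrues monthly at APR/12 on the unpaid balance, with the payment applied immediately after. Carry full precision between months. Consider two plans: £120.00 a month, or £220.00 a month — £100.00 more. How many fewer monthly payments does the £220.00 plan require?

43 fewer payments

Monthly rate r = 19.4%/12 = 1.61667% = 0.0161667.
At £120.00/mo: n = ⌈−ln(1 − rB₀/P)/ln(1+r)⌉ = 72 payments (last £14.06); total interest = total paid − £5,050.00 = £3,484.06.
At £220.00/mo: 29 payments (last £202.25); total interest £1,312.25.
Payments saved = 72 − 29 = 43.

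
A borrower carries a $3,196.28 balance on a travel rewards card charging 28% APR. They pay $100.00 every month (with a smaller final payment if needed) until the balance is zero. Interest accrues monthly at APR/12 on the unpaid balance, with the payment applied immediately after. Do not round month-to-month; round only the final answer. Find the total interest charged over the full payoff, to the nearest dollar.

Monthly rate r = 28%/12 = 2.33333% = 0.0233333.
Payoff takes n = ⌈−ln(1 − rB₀/P)/ln(1+r)⌉ = ⌈59.381⌉ = 60 payments; the last is $38.33.
Total paid = 59·$100.00 + $38.33 = $5,938.33.
Total interest = total paid − principal = $5,938.33 − $3,196.28 = $2,742.05.

$2,742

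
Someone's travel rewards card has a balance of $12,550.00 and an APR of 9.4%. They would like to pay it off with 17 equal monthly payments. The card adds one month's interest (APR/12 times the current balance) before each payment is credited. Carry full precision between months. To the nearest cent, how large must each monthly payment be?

Monthly rate r = 9.4%/12 = 0.783333% = 0.00783333.
Level-payment amortization: P = B₀·r / (1 − (1+r)^(−n)) = 12550.00·0.00783333 / (1 − 1.00783^(−17)).
Denominator 1 − (1+r)^(−17) = 0.124226519.
P = 98.3083 / 0.124226519 ≈ 791.36.

$791.36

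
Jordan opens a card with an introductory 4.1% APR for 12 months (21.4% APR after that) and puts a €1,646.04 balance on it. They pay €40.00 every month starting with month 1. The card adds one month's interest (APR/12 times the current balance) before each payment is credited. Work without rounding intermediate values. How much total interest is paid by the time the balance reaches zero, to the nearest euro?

€623

Promo months 1–12 at r₀ = 4.1%/12 = 0.00341667; months 13+ at r₁ = 21.4%/12 = 0.0178333.
After month 12: iterate B ← B·(1+r₀) − €40.00 for 12 months → €1,225.69.
Then at r₁ with €40.00/mo: n₂ = −ln(1 − r₁·B/P)/ln(1+r₁) ≈ 44.73 → 45 more payments.
Total paid = 56·€40.00 + €29.27 = €2,269.27; interest = €2,269.27 − €1,646.04 = €623.23.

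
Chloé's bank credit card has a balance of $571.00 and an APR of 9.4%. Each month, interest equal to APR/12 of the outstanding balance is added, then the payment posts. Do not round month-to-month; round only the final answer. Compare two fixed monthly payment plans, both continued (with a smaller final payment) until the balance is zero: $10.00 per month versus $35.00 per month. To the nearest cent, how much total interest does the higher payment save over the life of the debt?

$146.52

Monthly rate r = 9.4%/12 = 0.783333% = 0.00783333.
At $10.00/mo: n = ⌈−ln(1 − rB₀/P)/ln(1+r)⌉ = 76 payments (last $9.87); total interest = total paid − $571.00 = $188.87.
At $35.00/mo: 18 payments (last $18.35); total interest $42.35.
Interest saved = $188.87 − $42.35 = $146.52.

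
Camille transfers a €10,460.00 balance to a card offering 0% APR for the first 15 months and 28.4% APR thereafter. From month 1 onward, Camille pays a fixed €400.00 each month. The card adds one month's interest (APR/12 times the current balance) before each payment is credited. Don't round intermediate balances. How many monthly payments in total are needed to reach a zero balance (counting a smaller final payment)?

29 months

Promo months 1–15 at r₀ = 0%/12 = 0; months 16+ at r₁ = 28.4%/12 = 0.0236667.
After month 15 (no interest yet): B = €10,460.00 − 15·€400.00 = €4,460.00.
Then at r₁ with €400.00/mo: n₂ = −ln(1 − r₁·B/P)/ln(1+r₁) ≈ 13.10 → 14 more payments.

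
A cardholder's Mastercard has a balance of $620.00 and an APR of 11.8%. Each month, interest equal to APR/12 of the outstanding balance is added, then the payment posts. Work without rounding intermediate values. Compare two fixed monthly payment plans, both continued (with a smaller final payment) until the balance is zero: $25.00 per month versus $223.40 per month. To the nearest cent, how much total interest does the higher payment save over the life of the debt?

$82.35

Monthly rate r = 11.8%/12 = 0.983333% = 0.00983333.
At $25.00/mo: n = ⌈−ln(1 − rB₀/P)/ln(1+r)⌉ = 29 payments (last $14.21); total interest = total paid − $620.00 = $94.21.
At $223.40/mo: 3 payments (last $185.06); total interest $11.86.
Interest saved = $94.21 − $11.86 = $82.35.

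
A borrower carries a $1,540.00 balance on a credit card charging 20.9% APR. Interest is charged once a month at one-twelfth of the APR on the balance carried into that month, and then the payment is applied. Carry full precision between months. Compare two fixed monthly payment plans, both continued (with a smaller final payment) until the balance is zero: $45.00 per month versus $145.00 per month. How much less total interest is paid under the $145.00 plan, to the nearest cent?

Monthly rate r = 20.9%/12 = 1.74167% = 0.0174167.
At $45.00/mo: n = ⌈−ln(1 − rB₀/P)/ln(1+r)⌉ = 53 payments (last $22.41); total interest = total paid − $1,540.00 = $822.41.
At $145.00/mo: 12 payments (last $122.81); total interest $177.81.
Interest saved = $822.41 − $177.81 = $644.60.

$644.60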